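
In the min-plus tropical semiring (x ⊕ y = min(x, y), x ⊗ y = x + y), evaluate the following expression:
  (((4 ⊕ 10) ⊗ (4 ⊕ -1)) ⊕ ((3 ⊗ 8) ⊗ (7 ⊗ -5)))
(((4 ⊕ 10) ⊗ (4 ⊕ -1)) ⊕ ((3 ⊗ 8) ⊗ (7 ⊗ -5))) = 3

Expand innermost to outermost. Recall ⊕ takes the minimum of its arguments and ⊗ takes their sum. Working out the expression (((4 ⊕ 10) ⊗ (4 ⊕ -1)) ⊕ ((3 ⊗ 8) ⊗ (7 ⊗ -5))) gives 3.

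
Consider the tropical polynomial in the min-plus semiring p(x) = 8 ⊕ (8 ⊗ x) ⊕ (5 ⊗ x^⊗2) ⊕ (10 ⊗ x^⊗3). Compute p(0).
p(0) = 5

A tropical monomial a ⊗ x^⊗i evaluates to a + i · x. Evaluating each term at x = 0:
  Term 0 contributes 8 + 0 · 0 = 8
  Term 1 contributes 8 + 1 · 0 = 8
  Term 2 contributes 5 + 2 · 0 = 5
  Term 3 contributes 10 + 3 · 0 = 10
p(0) = ⊕ of these = min[8, 8, 5, 10] = 5.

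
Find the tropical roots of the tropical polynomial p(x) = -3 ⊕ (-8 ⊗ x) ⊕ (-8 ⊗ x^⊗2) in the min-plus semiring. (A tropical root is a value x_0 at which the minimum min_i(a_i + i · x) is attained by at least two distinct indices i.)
Roots: {0, 5}

Each tropical root is a break point of the lower envelope of the lines y = a_i + i · x (there are 3 lines, with slopes 0, 1, ..., 2). Only the lines that attain the minimum somewhere contribute to roots; other lines are dominated. Here the surviving (envelope) indices are i = 2, i = 1, i = 0.
Intersections between consecutive envelope lines give the roots: for adjacent envelope indices i < j the intersection is x = (a_i − a_j) / (j − i). Reading off the sorted break points: {0, 5}.
Verification: at each break x_0, at least two indices attain the minimum of min_i(a_i + i · x_0).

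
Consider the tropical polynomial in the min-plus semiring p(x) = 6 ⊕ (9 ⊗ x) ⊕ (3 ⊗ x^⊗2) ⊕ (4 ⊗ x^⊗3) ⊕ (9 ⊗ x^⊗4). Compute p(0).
p(0) = 3

A tropical monomial a ⊗ x^⊗i evaluates to a + i · x. Evaluating each term at x = 0:
  Term 0 contributes 6 + 0 · 0 = 6
  Term 1 contributes 9 + 1 · 0 = 9
  Term 2 contributes 3 + 2 · 0 = 3
  Term 3 contributes 4 + 3 · 0 = 4
  Term 4 contributes 9 + 4 · 0 = 9
p(0) = ⊕ of these = min[6, 9, 3, 4, 9] = 3.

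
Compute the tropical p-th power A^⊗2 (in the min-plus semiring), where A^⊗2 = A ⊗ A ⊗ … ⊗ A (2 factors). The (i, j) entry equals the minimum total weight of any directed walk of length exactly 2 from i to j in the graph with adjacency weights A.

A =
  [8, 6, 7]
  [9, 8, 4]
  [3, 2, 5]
A^⊗2 =
  [10, 9, 10]
  [7, 6, 9]
  [8, 7, 6]

Each entry (A^⊗2)_ij equals the minimum over all length-2 walks i = v_0 → v_1 → … → v_2 = j of Σ_t A[v_t][v_{t+1}]. For example, for (i, j) = (0, 2) we minimise over 3 possible intermediate vertex sequences; the minimum is 10, attained along the walk 0 → 1 → 2.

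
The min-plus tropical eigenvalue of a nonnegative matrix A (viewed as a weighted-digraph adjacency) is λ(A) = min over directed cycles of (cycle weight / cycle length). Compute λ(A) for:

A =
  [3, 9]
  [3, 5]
λ(A) = 3

Enumerate directed cycles and compute their means (weight / length). Sample:
  cycle 0 → 0: weight = 3, length = 1, mean = 3/1 ≈ 3.000
  cycle 1 → 1: weight = 5, length = 1, mean = 5/1 ≈ 5.000
  cycle 0 → 1 → 0: weight = 12, length = 2, mean = 12/2 ≈ 6.000
  cycle 1 → 0 → 1: weight = 12, length = 2, mean = 12/2 ≈ 6.000
Minimum mean = 3.000, attained e.g. along the cycle 0 → 0 with weight 3 and length 1. So λ(A) = 3/1 = 3.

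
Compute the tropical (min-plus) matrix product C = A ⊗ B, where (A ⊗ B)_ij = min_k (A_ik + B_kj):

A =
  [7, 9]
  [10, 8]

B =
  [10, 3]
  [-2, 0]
A ⊗ B =
  [7, 9]
  [6, 8]

Apply the min-plus product entry-by-entry:
  C[0][0] = min over k of (A[0][0] + B[0][0] = 7 + 10 = 17, A[0][1] + B[1][0] = 9 + -2 = 7) = 7 (attained at k = 1)
  C[0][1] = min over k of (A[0][0] + B[0][1] = 7 + 3 = 10, A[0][1] + B[1][1] = 9 + 0 = 9) = 9 (attained at k = 1)
  C[1][0] = min over k of (A[1][0] + B[0][0] = 10 + 10 = 20, A[1][1] + B[1][0] = 8 + -2 = 6) = 6 (attained at k = 1)
  C[1][1] = min over k of (A[1][0] + B[0][1] = 10 + 3 = 13, A[1][1] + B[1][1] = 8 + 0 = 8) = 8 (attained at k = 1)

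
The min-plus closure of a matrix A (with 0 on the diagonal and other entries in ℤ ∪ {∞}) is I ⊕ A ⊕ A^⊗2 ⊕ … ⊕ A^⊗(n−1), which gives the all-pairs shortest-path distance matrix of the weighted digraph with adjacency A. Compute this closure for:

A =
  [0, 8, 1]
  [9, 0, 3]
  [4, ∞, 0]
Closure =
  [0, 8, 1]
  [7, 0, 3]
  [4, 12, 0]

This is the Floyd-Warshall all-pairs shortest-path computation. For each intermediate vertex k = 0, 1, …, 2, update dist[i][j] ← min(dist[i][j], dist[i][k] + dist[k][j]). The final matrix gives, for each (i, j), the minimum total weight of any directed path from i to j (possibly empty when i = j).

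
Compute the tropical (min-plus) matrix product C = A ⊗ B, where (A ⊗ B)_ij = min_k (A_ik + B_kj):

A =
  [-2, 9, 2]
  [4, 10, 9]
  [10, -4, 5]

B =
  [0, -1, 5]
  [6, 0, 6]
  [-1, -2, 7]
A ⊗ B =
  [-2, -3, 3]
  [4, 3, 9]
  [2, -4, 2]

Apply the min-plus product entry-by-entry:
  C[0][0] = min over k of (A[0][0] + B[0][0] = -2 + 0 = -2, A[0][1] + B[1][0] = 9 + 6 = 15, A[0][2] + B[2][0] = 2 + -1 = 1) = -2 (attained at k = 0)
  C[0][1] = min over k of (A[0][0] + B[0][1] = -2 + -1 = -3, A[0][1] + B[1][1] = 9 + 0 = 9, A[0][2] + B[2][1] = 2 + -2 = 0) = -3 (attained at k = 0)
  C[0][2] = min over k of (A[0][0] + B[0][2] = -2 + 5 = 3, A[0][1] + B[1][2] = 9 + 6 = 15, A[0][2] + B[2][2] = 2 + 7 = 9) = 3 (attained at k = 0)
  C[1][0] = min over k of (A[1][0] + B[0][0] = 4 + 0 = 4, A[1][1] + B[1][0] = 10 + 6 = 16, A[1][2] + B[2][0] = 9 + -1 = 8) = 4 (attained at k = 0)
  C[1][1] = min over k of (A[1][0] + B[0][1] = 4 + -1 = 3, A[1][1] + B[1][1] = 10 + 0 = 10, A[1][2] + B[2][1] = 9 + -2 = 7) = 3 (attained at k = 0)
  C[1][2] = min over k of (A[1][0] + B[0][2] = 4 + 5 = 9, A[1][1] + B[1][2] = 10 + 6 = 16, A[1][2] + B[2][2] = 9 + 7 = 16) = 9 (attained at k = 0)
  C[2][0] = min over k of (A[2][0] + B[0][0] = 10 + 0 = 10, A[2][1] + B[1][0] = -4 + 6 = 2, A[2][2] + B[2][0] = 5 + -1 = 4) = 2 (attained at k = 1)
  C[2][1] = min over k of (A[2][0] + B[0][1] = 10 + -1 = 9, A[2][1] + B[1][1] = -4 + 0 = -4, A[2][2] + B[2][1] = 5 + -2 = 3) = -4 (attained at k = 1)
  C[2][2] = min over k of (A[2][0] + B[0][2] = 10 + 5 = 15, A[2][1] + B[1][2] = -4 + 6 = 2, A[2][2] + B[2][2] = 5 + 7 = 12) = 2 (attained at k = 1)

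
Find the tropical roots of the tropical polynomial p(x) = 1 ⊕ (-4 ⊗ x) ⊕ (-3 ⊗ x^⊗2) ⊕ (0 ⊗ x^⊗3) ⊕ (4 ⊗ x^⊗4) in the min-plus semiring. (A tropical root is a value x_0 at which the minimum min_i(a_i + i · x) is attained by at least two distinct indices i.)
Roots: {-4, -3, -1, 5}

Each tropical root is a break point of the lower envelope of the lines y = a_i + i · x (there are 5 lines, with slopes 0, 1, ..., 4). Only the lines that attain the minimum somewhere contribute to roots; other lines are dominated. Here the surviving (envelope) indices are i = 4, i = 3, i = 2, i = 1, i = 0.
Intersections between consecutive envelope lines give the roots: for adjacent envelope indices i < j the intersection is x = (a_i − a_j) / (j − i). Reading off the sorted break points: {-4, -3, -1, 5}.
Verification: at each break x_0, at least two indices attain the minimum of min_i(a_i + i · x_0).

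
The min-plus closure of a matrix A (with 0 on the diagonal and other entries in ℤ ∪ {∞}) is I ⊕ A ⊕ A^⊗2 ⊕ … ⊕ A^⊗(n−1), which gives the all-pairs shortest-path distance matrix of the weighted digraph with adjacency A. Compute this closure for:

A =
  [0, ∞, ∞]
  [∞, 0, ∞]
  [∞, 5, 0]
Closure =
  [0, ∞, ∞]
  [∞, 0, ∞]
  [∞, 5, 0]

This is the Floyd-Warshall all-pairs shortest-path computation. For each intermediate vertex k = 0, 1, …, 2, update dist[i][j] ← min(dist[i][j], dist[i][k] + dist[k][j]). The final matrix gives, for each (i, j), the minimum total weight of any directed path from i to j (possibly empty when i = j).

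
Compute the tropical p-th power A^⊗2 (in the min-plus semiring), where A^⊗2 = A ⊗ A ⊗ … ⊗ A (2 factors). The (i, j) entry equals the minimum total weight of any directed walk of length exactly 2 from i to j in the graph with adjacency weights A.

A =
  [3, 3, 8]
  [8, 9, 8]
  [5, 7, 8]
A^⊗2 =
  [6, 6, 11]
  [11, 11, 16]
  [8, 8, 13]

Each entry (A^⊗2)_ij equals the minimum over all length-2 walks i = v_0 → v_1 → … → v_2 = j of Σ_t A[v_t][v_{t+1}]. For example, for (i, j) = (0, 2) we minimise over 3 possible intermediate vertex sequences; the minimum is 11, attained along the walk 0 → 0 → 2.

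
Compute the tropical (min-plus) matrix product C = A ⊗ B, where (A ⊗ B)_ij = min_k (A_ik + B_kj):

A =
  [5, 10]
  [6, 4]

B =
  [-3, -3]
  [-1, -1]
A ⊗ B =
  [2, 2]
  [3, 3]

Apply the min-plus product entry-by-entry:
  C[0][0] = min over k of (A[0][0] + B[0][0] = 5 + -3 = 2, A[0][1] + B[1][0] = 10 + -1 = 9) = 2 (attained at k = 0)
  C[0][1] = min over k of (A[0][0] + B[0][1] = 5 + -3 = 2, A[0][1] + B[1][1] = 10 + -1 = 9) = 2 (attained at k = 0)
  C[1][0] = min over k of (A[1][0] + B[0][0] = 6 + -3 = 3, A[1][1] + B[1][0] = 4 + -1 = 3) = 3 (attained at k = 0)
  C[1][1] = min over k of (A[1][0] + B[0][1] = 6 + -3 = 3, A[1][1] + B[1][1] = 4 + -1 = 3) = 3 (attained at k = 0)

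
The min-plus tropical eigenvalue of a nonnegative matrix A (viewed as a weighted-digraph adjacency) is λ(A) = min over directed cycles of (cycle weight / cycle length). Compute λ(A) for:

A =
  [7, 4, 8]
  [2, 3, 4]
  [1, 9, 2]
λ(A) = 2

Enumerate directed cycles and compute their means (weight / length). Sample:
  cycle 0 → 0: weight = 7, length = 1, mean = 7/1 ≈ 7.000
  cycle 1 → 1: weight = 3, length = 1, mean = 3/1 ≈ 3.000
  cycle 2 → 2: weight = 2, length = 1, mean = 2/1 ≈ 2.000
  cycle 0 → 1 → 0: weight = 6, length = 2, mean = 6/2 ≈ 3.000
  cycle 0 → 2 → 0: weight = 9, length = 2, mean = 9/2 ≈ 4.500
  cycle 1 → 0 → 1: weight = 6, length = 2, mean = 6/2 ≈ 3.000
Minimum mean = 2.000, attained e.g. along the cycle 2 → 2 with weight 2 and length 1. So λ(A) = 2/1 = 2.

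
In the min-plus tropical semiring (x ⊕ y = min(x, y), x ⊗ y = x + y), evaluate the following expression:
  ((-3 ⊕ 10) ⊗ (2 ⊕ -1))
((-3 ⊕ 10) ⊗ (2 ⊕ -1)) = -4

Expand innermost to outermost. Recall ⊕ takes the minimum of its arguments and ⊗ takes their sum. Working out the expression ((-3 ⊕ 10) ⊗ (2 ⊕ -1)) gives -4.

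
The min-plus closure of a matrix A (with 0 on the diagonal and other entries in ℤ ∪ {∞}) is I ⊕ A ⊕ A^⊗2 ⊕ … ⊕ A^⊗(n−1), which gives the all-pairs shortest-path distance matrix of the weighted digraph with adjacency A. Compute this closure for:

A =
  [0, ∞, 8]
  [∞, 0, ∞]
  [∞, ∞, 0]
Closure =
  [0, ∞, 8]
  [∞, 0, ∞]
  [∞, ∞, 0]

This is the Floyd-Warshall all-pairs shortest-path computation. For each intermediate vertex k = 0, 1, …, 2, update dist[i][j] ← min(dist[i][j], dist[i][k] + dist[k][j]). The final matrix gives, for each (i, j), the minimum total weight of any directed path from i to j (possibly empty when i = j).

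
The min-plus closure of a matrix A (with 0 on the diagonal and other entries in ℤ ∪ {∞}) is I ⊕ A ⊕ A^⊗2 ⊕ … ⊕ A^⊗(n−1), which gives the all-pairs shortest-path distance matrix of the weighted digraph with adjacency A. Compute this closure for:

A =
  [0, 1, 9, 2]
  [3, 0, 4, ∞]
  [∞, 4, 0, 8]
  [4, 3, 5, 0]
Closure =
  [0, 1, 5, 2]
  [3, 0, 4, 5]
  [7, 4, 0, 8]
  [4, 3, 5, 0]

This is the Floyd-Warshall all-pairs shortest-path computation. For each intermediate vertex k = 0, 1, …, 3, update dist[i][j] ← min(dist[i][j], dist[i][k] + dist[k][j]). The final matrix gives, for each (i, j), the minimum total weight of any directed path from i to j (possibly empty when i = j).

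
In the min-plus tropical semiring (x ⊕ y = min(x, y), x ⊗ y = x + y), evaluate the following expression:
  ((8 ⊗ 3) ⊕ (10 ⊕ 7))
((8 ⊗ 3) ⊕ (10 ⊕ 7)) = 7

Expand innermost to outermost. Recall ⊕ takes the minimum of its arguments and ⊗ takes their sum. Working out the expression ((8 ⊗ 3) ⊕ (10 ⊕ 7)) gives 7.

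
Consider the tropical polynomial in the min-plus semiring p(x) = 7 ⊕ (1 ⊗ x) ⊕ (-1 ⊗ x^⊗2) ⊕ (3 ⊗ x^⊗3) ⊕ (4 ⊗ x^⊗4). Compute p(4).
p(4) = 5

A tropical monomial a ⊗ x^⊗i evaluates to a + i · x. Evaluating each term at x = 4:
  Term 0 contributes 7 + 0 · 4 = 7
  Term 1 contributes 1 + 1 · 4 = 5
  Term 2 contributes -1 + 2 · 4 = 7
  Term 3 contributes 3 + 3 · 4 = 15
  Term 4 contributes 4 + 4 · 4 = 20
p(4) = ⊕ of these = min[7, 5, 7, 15, 20] = 5.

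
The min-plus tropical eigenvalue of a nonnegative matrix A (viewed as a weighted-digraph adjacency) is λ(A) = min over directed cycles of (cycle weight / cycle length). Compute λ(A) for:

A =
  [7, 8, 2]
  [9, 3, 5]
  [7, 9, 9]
λ(A) = 3

Enumerate directed cycles and compute their means (weight / length). Sample:
  cycle 0 → 0: weight = 7, length = 1, mean = 7/1 ≈ 7.000
  cycle 1 → 1: weight = 3, length = 1, mean = 3/1 ≈ 3.000
  cycle 2 → 2: weight = 9, length = 1, mean = 9/1 ≈ 9.000
  cycle 0 → 1 → 0: weight = 17, length = 2, mean = 17/2 ≈ 8.500
  cycle 0 → 2 → 0: weight = 9, length = 2, mean = 9/2 ≈ 4.500
  cycle 1 → 0 → 1: weight = 17, length = 2, mean = 17/2 ≈ 8.500
Minimum mean = 3.000, attained e.g. along the cycle 1 → 1 with weight 3 and length 1. So λ(A) = 3/1 = 3.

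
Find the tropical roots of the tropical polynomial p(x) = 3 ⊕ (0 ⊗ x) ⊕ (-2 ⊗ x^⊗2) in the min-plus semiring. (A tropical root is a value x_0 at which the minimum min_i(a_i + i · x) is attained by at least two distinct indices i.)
Roots: {2, 3}

Each tropical root is a break point of the lower envelope of the lines y = a_i + i · x (there are 3 lines, with slopes 0, 1, ..., 2). Only the lines that attain the minimum somewhere contribute to roots; other lines are dominated. Here the surviving (envelope) indices are i = 2, i = 1, i = 0.
Intersections between consecutive envelope lines give the roots: for adjacent envelope indices i < j the intersection is x = (a_i − a_j) / (j − i). Reading off the sorted break points: {2, 3}.
Verification: at each break x_0, at least two indices attain the minimum of min_i(a_i + i · x_0).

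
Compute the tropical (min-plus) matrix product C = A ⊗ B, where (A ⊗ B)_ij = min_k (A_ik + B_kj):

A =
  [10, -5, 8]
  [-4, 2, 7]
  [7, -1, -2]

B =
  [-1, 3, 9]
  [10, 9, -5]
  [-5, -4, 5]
A ⊗ B =
  [3, 4, -10]
  [-5, -1, -3]
  [-7, -6, -6]

Apply the min-plus product entry-by-entry:
  C[0][0] = min over k of (A[0][0] + B[0][0] = 10 + -1 = 9, A[0][1] + B[1][0] = -5 + 10 = 5, A[0][2] + B[2][0] = 8 + -5 = 3) = 3 (attained at k = 2)
  C[0][1] = min over k of (A[0][0] + B[0][1] = 10 + 3 = 13, A[0][1] + B[1][1] = -5 + 9 = 4, A[0][2] + B[2][1] = 8 + -4 = 4) = 4 (attained at k = 1)
  C[0][2] = min over k of (A[0][0] + B[0][2] = 10 + 9 = 19, A[0][1] + B[1][2] = -5 + -5 = -10, A[0][2] + B[2][2] = 8 + 5 = 13) = -10 (attained at k = 1)
  C[1][0] = min over k of (A[1][0] + B[0][0] = -4 + -1 = -5, A[1][1] + B[1][0] = 2 + 10 = 12, A[1][2] + B[2][0] = 7 + -5 = 2) = -5 (attained at k = 0)
  C[1][1] = min over k of (A[1][0] + B[0][1] = -4 + 3 = -1, A[1][1] + B[1][1] = 2 + 9 = 11, A[1][2] + B[2][1] = 7 + -4 = 3) = -1 (attained at k = 0)
  C[1][2] = min over k of (A[1][0] + B[0][2] = -4 + 9 = 5, A[1][1] + B[1][2] = 2 + -5 = -3, A[1][2] + B[2][2] = 7 + 5 = 12) = -3 (attained at k = 1)
  C[2][0] = min over k of (A[2][0] + B[0][0] = 7 + -1 = 6, A[2][1] + B[1][0] = -1 + 10 = 9, A[2][2] + B[2][0] = -2 + -5 = -7) = -7 (attained at k = 2)
  C[2][1] = min over k of (A[2][0] + B[0][1] = 7 + 3 = 10, A[2][1] + B[1][1] = -1 + 9 = 8, A[2][2] + B[2][1] = -2 + -4 = -6) = -6 (attained at k = 2)
  C[2][2] = min over k of (A[2][0] + B[0][2] = 7 + 9 = 16, A[2][1] + B[1][2] = -1 + -5 = -6, A[2][2] + B[2][2] = -2 + 5 = 3) = -6 (attained at k = 1)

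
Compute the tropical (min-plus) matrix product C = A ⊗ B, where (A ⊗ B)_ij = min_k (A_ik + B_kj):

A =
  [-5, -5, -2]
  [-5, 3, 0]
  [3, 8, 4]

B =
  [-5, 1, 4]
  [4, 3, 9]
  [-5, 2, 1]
A ⊗ B =
  [-10, -4, -1]
  [-10, -4, -1]
  [-2, 4, 5]

Apply the min-plus product entry-by-entry:
  C[0][0] = min over k of (A[0][0] + B[0][0] = -5 + -5 = -10, A[0][1] + B[1][0] = -5 + 4 = -1, A[0][2] + B[2][0] = -2 + -5 = -7) = -10 (attained at k = 0)
  C[0][1] = min over k of (A[0][0] + B[0][1] = -5 + 1 = -4, A[0][1] + B[1][1] = -5 + 3 = -2, A[0][2] + B[2][1] = -2 + 2 = 0) = -4 (attained at k = 0)
  C[0][2] = min over k of (A[0][0] + B[0][2] = -5 + 4 = -1, A[0][1] + B[1][2] = -5 + 9 = 4, A[0][2] + B[2][2] = -2 + 1 = -1) = -1 (attained at k = 0)
  C[1][0] = min over k of (A[1][0] + B[0][0] = -5 + -5 = -10, A[1][1] + B[1][0] = 3 + 4 = 7, A[1][2] + B[2][0] = 0 + -5 = -5) = -10 (attained at k = 0)
  C[1][1] = min over k of (A[1][0] + B[0][1] = -5 + 1 = -4, A[1][1] + B[1][1] = 3 + 3 = 6, A[1][2] + B[2][1] = 0 + 2 = 2) = -4 (attained at k = 0)
  C[1][2] = min over k of (A[1][0] + B[0][2] = -5 + 4 = -1, A[1][1] + B[1][2] = 3 + 9 = 12, A[1][2] + B[2][2] = 0 + 1 = 1) = -1 (attained at k = 0)
  C[2][0] = min over k of (A[2][0] + B[0][0] = 3 + -5 = -2, A[2][1] + B[1][0] = 8 + 4 = 12, A[2][2] + B[2][0] = 4 + -5 = -1) = -2 (attained at k = 0)
  C[2][1] = min over k of (A[2][0] + B[0][1] = 3 + 1 = 4, A[2][1] + B[1][1] = 8 + 3 = 11, A[2][2] + B[2][1] = 4 + 2 = 6) = 4 (attained at k = 0)
  C[2][2] = min over k of (A[2][0] + B[0][2] = 3 + 4 = 7, A[2][1] + B[1][2] = 8 + 9 = 17, A[2][2] + B[2][2] = 4 + 1 = 5) = 5 (attained at k = 2)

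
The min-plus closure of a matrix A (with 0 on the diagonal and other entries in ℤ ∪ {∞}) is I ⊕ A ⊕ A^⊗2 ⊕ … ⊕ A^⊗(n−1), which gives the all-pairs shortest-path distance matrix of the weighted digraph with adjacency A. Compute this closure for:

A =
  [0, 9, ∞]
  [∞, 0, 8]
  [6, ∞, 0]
Closure =
  [0, 9, 17]
  [14, 0, 8]
  [6, 15, 0]

This is the Floyd-Warshall all-pairs shortest-path computation. For each intermediate vertex k = 0, 1, …, 2, update dist[i][j] ← min(dist[i][j], dist[i][k] + dist[k][j]). The final matrix gives, for each (i, j), the minimum total weight of any directed path from i to j (possibly empty when i = j).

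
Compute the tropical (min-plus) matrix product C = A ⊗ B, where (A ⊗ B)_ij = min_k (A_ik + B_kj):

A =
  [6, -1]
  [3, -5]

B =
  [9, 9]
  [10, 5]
A ⊗ B =
  [9, 4]
  [5, 0]

Apply the min-plus product entry-by-entry:
  C[0][0] = min over k of (A[0][0] + B[0][0] = 6 + 9 = 15, A[0][1] + B[1][0] = -1 + 10 = 9) = 9 (attained at k = 1)
  C[0][1] = min over k of (A[0][0] + B[0][1] = 6 + 9 = 15, A[0][1] + B[1][1] = -1 + 5 = 4) = 4 (attained at k = 1)
  C[1][0] = min over k of (A[1][0] + B[0][0] = 3 + 9 = 12, A[1][1] + B[1][0] = -5 + 10 = 5) = 5 (attained at k = 1)
  C[1][1] = min over k of (A[1][0] + B[0][1] = 3 + 9 = 12, A[1][1] + B[1][1] = -5 + 5 = 0) = 0 (attained at k = 1)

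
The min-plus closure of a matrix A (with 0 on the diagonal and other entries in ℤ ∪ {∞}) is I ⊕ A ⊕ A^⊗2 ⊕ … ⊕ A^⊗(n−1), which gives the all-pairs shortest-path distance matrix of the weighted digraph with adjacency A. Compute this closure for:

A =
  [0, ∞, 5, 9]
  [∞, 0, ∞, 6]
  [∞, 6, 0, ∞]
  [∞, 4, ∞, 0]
Closure =
  [0, 11, 5, 9]
  [∞, 0, ∞, 6]
  [∞, 6, 0, 12]
  [∞, 4, ∞, 0]

This is the Floyd-Warshall all-pairs shortest-path computation. For each intermediate vertex k = 0, 1, …, 3, update dist[i][j] ← min(dist[i][j], dist[i][k] + dist[k][j]). The final matrix gives, for each (i, j), the minimum total weight of any directed path from i to j (possibly empty when i = j).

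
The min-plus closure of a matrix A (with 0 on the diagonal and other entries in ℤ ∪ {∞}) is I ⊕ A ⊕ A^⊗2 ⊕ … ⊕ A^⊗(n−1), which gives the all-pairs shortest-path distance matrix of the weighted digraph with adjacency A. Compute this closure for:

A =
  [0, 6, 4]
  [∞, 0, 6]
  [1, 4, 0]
Closure =
  [0, 6, 4]
  [7, 0, 6]
  [1, 4, 0]

This is the Floyd-Warshall all-pairs shortest-path computation. For each intermediate vertex k = 0, 1, …, 2, update dist[i][j] ← min(dist[i][j], dist[i][k] + dist[k][j]). The final matrix gives, for each (i, j), the minimum total weight of any directed path from i to j (possibly empty when i = j).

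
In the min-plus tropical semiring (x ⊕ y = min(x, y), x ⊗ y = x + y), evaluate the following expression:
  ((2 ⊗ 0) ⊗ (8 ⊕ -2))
((2 ⊗ 0) ⊗ (8 ⊕ -2)) = 0

Expand innermost to outermost. Recall ⊕ takes the minimum of its arguments and ⊗ takes their sum. Working out the expression ((2 ⊗ 0) ⊗ (8 ⊕ -2)) gives 0.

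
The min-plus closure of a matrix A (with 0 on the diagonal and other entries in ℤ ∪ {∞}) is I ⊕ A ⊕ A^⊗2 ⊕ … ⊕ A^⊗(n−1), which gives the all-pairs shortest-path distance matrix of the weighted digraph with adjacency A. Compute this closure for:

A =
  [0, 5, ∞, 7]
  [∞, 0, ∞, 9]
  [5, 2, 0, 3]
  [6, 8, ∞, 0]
Closure =
  [0, 5, ∞, 7]
  [15, 0, ∞, 9]
  [5, 2, 0, 3]
  [6, 8, ∞, 0]

This is the Floyd-Warshall all-pairs shortest-path computation. For each intermediate vertex k = 0, 1, …, 3, update dist[i][j] ← min(dist[i][j], dist[i][k] + dist[k][j]). The final matrix gives, for each (i, j), the minimum total weight of any directed path from i to j (possibly empty when i = j).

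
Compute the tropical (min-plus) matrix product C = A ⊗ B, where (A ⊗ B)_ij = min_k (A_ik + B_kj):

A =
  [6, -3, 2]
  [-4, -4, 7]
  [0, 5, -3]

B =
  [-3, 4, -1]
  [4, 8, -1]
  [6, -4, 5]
A ⊗ B =
  [1, -2, -4]
  [-7, 0, -5]
  [-3, -7, -1]

Apply the min-plus product entry-by-entry:
  C[0][0] = min over k of (A[0][0] + B[0][0] = 6 + -3 = 3, A[0][1] + B[1][0] = -3 + 4 = 1, A[0][2] + B[2][0] = 2 + 6 = 8) = 1 (attained at k = 1)
  C[0][1] = min over k of (A[0][0] + B[0][1] = 6 + 4 = 10, A[0][1] + B[1][1] = -3 + 8 = 5, A[0][2] + B[2][1] = 2 + -4 = -2) = -2 (attained at k = 2)
  C[0][2] = min over k of (A[0][0] + B[0][2] = 6 + -1 = 5, A[0][1] + B[1][2] = -3 + -1 = -4, A[0][2] + B[2][2] = 2 + 5 = 7) = -4 (attained at k = 1)
  C[1][0] = min over k of (A[1][0] + B[0][0] = -4 + -3 = -7, A[1][1] + B[1][0] = -4 + 4 = 0, A[1][2] + B[2][0] = 7 + 6 = 13) = -7 (attained at k = 0)
  C[1][1] = min over k of (A[1][0] + B[0][1] = -4 + 4 = 0, A[1][1] + B[1][1] = -4 + 8 = 4, A[1][2] + B[2][1] = 7 + -4 = 3) = 0 (attained at k = 0)
  C[1][2] = min over k of (A[1][0] + B[0][2] = -4 + -1 = -5, A[1][1] + B[1][2] = -4 + -1 = -5, A[1][2] + B[2][2] = 7 + 5 = 12) = -5 (attained at k = 0)
  C[2][0] = min over k of (A[2][0] + B[0][0] = 0 + -3 = -3, A[2][1] + B[1][0] = 5 + 4 = 9, A[2][2] + B[2][0] = -3 + 6 = 3) = -3 (attained at k = 0)
  C[2][1] = min over k of (A[2][0] + B[0][1] = 0 + 4 = 4, A[2][1] + B[1][1] = 5 + 8 = 13, A[2][2] + B[2][1] = -3 + -4 = -7) = -7 (attained at k = 2)
  C[2][2] = min over k of (A[2][0] + B[0][2] = 0 + -1 = -1, A[2][1] + B[1][2] = 5 + -1 = 4, A[2][2] + B[2][2] = -3 + 5 = 2) = -1 (attained at k = 0)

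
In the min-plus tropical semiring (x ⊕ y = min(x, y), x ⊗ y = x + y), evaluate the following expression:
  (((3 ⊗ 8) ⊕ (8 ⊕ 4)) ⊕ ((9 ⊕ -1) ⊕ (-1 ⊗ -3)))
(((3 ⊗ 8) ⊕ (8 ⊕ 4)) ⊕ ((9 ⊕ -1) ⊕ (-1 ⊗ -3))) = -4

Expand innermost to outermost. Recall ⊕ takes the minimum of its arguments and ⊗ takes their sum. Working out the expression (((3 ⊗ 8) ⊕ (8 ⊕ 4)) ⊕ ((9 ⊕ -1) ⊕ (-1 ⊗ -3))) gives -4.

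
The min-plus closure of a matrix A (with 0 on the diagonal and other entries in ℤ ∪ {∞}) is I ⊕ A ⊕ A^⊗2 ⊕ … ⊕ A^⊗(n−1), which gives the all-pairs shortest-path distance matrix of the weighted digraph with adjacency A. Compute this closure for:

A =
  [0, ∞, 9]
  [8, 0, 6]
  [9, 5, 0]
Closure =
  [0, 14, 9]
  [8, 0, 6]
  [9, 5, 0]

This is the Floyd-Warshall all-pairs shortest-path computation. For each intermediate vertex k = 0, 1, …, 2, update dist[i][j] ← min(dist[i][j], dist[i][k] + dist[k][j]). The final matrix gives, for each (i, j), the minimum total weight of any directed path from i to j (possibly empty when i = j).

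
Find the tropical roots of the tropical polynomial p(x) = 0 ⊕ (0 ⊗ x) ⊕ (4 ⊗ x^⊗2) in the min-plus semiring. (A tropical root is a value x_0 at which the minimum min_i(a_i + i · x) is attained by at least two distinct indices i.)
Roots: {-4, 0}

Each tropical root is a break point of the lower envelope of the lines y = a_i + i · x (there are 3 lines, with slopes 0, 1, ..., 2). Only the lines that attain the minimum somewhere contribute to roots; other lines are dominated. Here the surviving (envelope) indices are i = 2, i = 1, i = 0.
Intersections between consecutive envelope lines give the roots: for adjacent envelope indices i < j the intersection is x = (a_i − a_j) / (j − i). Reading off the sorted break points: {-4, 0}.
Verification: at each break x_0, at least two indices attain the minimum of min_i(a_i + i · x_0).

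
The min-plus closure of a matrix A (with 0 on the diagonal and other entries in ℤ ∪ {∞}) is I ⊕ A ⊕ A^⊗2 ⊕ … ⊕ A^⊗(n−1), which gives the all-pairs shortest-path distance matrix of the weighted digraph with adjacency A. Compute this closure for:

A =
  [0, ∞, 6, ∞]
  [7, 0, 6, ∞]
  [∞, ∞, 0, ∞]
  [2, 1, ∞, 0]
Closure =
  [0, ∞, 6, ∞]
  [7, 0, 6, ∞]
  [∞, ∞, 0, ∞]
  [2, 1, 7, 0]

This is the Floyd-Warshall all-pairs shortest-path computation. For each intermediate vertex k = 0, 1, …, 3, update dist[i][j] ← min(dist[i][j], dist[i][k] + dist[k][j]). The final matrix gives, for each (i, j), the minimum total weight of any directed path from i to j (possibly empty when i = j).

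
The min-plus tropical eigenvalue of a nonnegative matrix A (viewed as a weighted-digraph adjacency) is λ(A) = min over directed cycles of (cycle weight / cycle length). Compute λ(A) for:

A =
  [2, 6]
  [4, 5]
λ(A) = 2

Enumerate directed cycles and compute their means (weight / length). Sample:
  cycle 0 → 0: weight = 2, length = 1, mean = 2/1 ≈ 2.000
  cycle 1 → 1: weight = 5, length = 1, mean = 5/1 ≈ 5.000
  cycle 0 → 1 → 0: weight = 10, length = 2, mean = 10/2 ≈ 5.000
  cycle 1 → 0 → 1: weight = 10, length = 2, mean = 10/2 ≈ 5.000
Minimum mean = 2.000, attained e.g. along the cycle 0 → 0 with weight 2 and length 1. So λ(A) = 2/1 = 2.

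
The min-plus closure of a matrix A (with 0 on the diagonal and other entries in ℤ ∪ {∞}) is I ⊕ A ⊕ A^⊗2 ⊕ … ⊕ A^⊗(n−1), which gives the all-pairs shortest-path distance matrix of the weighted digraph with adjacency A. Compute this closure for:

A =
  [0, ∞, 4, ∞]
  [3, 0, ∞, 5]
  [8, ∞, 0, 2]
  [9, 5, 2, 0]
Closure =
  [0, 11, 4, 6]
  [3, 0, 7, 5]
  [8, 7, 0, 2]
  [8, 5, 2, 0]

This is the Floyd-Warshall all-pairs shortest-path computation. For each intermediate vertex k = 0, 1, …, 3, update dist[i][j] ← min(dist[i][j], dist[i][k] + dist[k][j]). The final matrix gives, for each (i, j), the minimum total weight of any directed path from i to j (possibly empty when i = j).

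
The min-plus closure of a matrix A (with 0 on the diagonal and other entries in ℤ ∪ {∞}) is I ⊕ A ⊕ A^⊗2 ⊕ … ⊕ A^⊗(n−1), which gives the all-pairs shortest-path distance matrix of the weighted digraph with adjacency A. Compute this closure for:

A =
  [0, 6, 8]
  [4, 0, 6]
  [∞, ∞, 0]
Closure =
  [0, 6, 8]
  [4, 0, 6]
  [∞, ∞, 0]

This is the Floyd-Warshall all-pairs shortest-path computation. For each intermediate vertex k = 0, 1, …, 2, update dist[i][j] ← min(dist[i][j], dist[i][k] + dist[k][j]). The final matrix gives, for each (i, j), the minimum total weight of any directed path from i to j (possibly empty when i = j).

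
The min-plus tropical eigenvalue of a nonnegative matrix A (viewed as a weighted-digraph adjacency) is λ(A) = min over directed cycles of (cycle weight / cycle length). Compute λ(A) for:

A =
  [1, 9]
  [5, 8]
λ(A) = 1

Enumerate directed cycles and compute their means (weight / length). Sample:
  cycle 0 → 0: weight = 1, length = 1, mean = 1/1 ≈ 1.000
  cycle 1 → 1: weight = 8, length = 1, mean = 8/1 ≈ 8.000
  cycle 0 → 1 → 0: weight = 14, length = 2, mean = 14/2 ≈ 7.000
  cycle 1 → 0 → 1: weight = 14, length = 2, mean = 14/2 ≈ 7.000
Minimum mean = 1.000, attained e.g. along the cycle 0 → 0 with weight 1 and length 1. So λ(A) = 1/1 = 1.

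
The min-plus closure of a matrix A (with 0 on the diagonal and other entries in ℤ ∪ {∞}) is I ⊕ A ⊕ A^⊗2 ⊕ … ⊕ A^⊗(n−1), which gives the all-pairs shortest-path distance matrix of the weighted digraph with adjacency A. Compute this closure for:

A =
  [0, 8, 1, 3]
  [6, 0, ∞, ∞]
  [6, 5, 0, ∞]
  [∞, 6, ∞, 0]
Closure =
  [0, 6, 1, 3]
  [6, 0, 7, 9]
  [6, 5, 0, 9]
  [12, 6, 13, 0]

This is the Floyd-Warshall all-pairs shortest-path computation. For each intermediate vertex k = 0, 1, …, 3, update dist[i][j] ← min(dist[i][j], dist[i][k] + dist[k][j]). The final matrix gives, for each (i, j), the minimum total weight of any directed path from i to j (possibly empty when i = j).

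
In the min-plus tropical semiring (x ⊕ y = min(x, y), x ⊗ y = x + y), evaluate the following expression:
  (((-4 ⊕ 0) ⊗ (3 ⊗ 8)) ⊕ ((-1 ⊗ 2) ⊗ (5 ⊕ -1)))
(((-4 ⊕ 0) ⊗ (3 ⊗ 8)) ⊕ ((-1 ⊗ 2) ⊗ (5 ⊕ -1))) = 0

Expand innermost to outermost. Recall ⊕ takes the minimum of its arguments and ⊗ takes their sum. Working out the expression (((-4 ⊕ 0) ⊗ (3 ⊗ 8)) ⊕ ((-1 ⊗ 2) ⊗ (5 ⊕ -1))) gives 0.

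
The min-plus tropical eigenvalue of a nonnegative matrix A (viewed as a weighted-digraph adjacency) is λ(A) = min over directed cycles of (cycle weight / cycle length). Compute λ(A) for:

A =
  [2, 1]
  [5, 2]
λ(A) = 2

Enumerate directed cycles and compute their means (weight / length). Sample:
  cycle 0 → 0: weight = 2, length = 1, mean = 2/1 ≈ 2.000
  cycle 1 → 1: weight = 2, length = 1, mean = 2/1 ≈ 2.000
  cycle 0 → 1 → 0: weight = 6, length = 2, mean = 6/2 ≈ 3.000
  cycle 1 → 0 → 1: weight = 6, length = 2, mean = 6/2 ≈ 3.000
Minimum mean = 2.000, attained e.g. along the cycle 0 → 0 with weight 2 and length 1. So λ(A) = 2/1 = 2.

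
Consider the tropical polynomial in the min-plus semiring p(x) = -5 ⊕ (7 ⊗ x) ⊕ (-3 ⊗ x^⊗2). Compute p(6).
p(6) = -5

A tropical monomial a ⊗ x^⊗i evaluates to a + i · x. Evaluating each term at x = 6:
  Term 0 contributes -5 + 0 · 6 = -5
  Term 1 contributes 7 + 1 · 6 = 13
  Term 2 contributes -3 + 2 · 6 = 9
p(6) = ⊕ of these = min[-5, 13, 9] = -5.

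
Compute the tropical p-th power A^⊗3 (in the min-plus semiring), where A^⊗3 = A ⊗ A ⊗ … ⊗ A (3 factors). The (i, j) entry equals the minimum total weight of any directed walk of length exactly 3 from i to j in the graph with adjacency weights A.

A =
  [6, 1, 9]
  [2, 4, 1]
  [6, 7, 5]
A^⊗3 =
  [7, 4, 6]
  [5, 7, 4]
  [9, 10, 8]

Each entry (A^⊗3)_ij equals the minimum over all length-3 walks i = v_0 → v_1 → … → v_3 = j of Σ_t A[v_t][v_{t+1}]. For example, for (i, j) = (0, 2) we minimise over 9 possible intermediate vertex sequences; the minimum is 6, attained along the walk 0 → 1 → 1 → 2.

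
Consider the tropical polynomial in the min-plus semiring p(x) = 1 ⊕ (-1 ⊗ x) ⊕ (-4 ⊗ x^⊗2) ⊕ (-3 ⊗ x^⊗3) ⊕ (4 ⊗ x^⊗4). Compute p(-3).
p(-3) = -12

A tropical monomial a ⊗ x^⊗i evaluates to a + i · x. Evaluating each term at x = -3:
  Term 0 contributes 1 + 0 · -3 = 1
  Term 1 contributes -1 + 1 · -3 = -4
  Term 2 contributes -4 + 2 · -3 = -10
  Term 3 contributes -3 + 3 · -3 = -12
  Term 4 contributes 4 + 4 · -3 = -8
p(-3) = ⊕ of these = min[1, -4, -10, -12, -8] = -12.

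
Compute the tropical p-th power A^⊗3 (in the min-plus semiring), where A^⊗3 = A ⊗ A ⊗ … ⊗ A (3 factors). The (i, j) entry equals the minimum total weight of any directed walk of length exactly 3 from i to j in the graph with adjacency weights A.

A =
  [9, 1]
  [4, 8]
A^⊗3 =
  [13, 6]
  [9, 13]

Each entry (A^⊗3)_ij equals the minimum over all length-3 walks i = v_0 → v_1 → … → v_3 = j of Σ_t A[v_t][v_{t+1}]. For example, for (i, j) = (0, 1) we minimise over 4 possible intermediate vertex sequences; the minimum is 6, attained along the walk 0 → 1 → 0 → 1.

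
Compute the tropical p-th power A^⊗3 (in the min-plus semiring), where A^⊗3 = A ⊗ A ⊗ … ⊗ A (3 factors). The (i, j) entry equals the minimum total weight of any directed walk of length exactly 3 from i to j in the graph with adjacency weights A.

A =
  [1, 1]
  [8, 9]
A^⊗3 =
  [3, 3]
  [10, 10]

Each entry (A^⊗3)_ij equals the minimum over all length-3 walks i = v_0 → v_1 → … → v_3 = j of Σ_t A[v_t][v_{t+1}]. For example, for (i, j) = (0, 1) we minimise over 4 possible intermediate vertex sequences; the minimum is 3, attained along the walk 0 → 0 → 0 → 1.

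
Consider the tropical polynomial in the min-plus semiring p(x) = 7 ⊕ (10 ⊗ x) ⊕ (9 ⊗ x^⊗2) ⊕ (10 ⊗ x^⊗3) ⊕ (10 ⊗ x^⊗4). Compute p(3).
p(3) = 7

A tropical monomial a ⊗ x^⊗i evaluates to a + i · x. Evaluating each term at x = 3:
  Term 0 contributes 7 + 0 · 3 = 7
  Term 1 contributes 10 + 1 · 3 = 13
  Term 2 contributes 9 + 2 · 3 = 15
  Term 3 contributes 10 + 3 · 3 = 19
  Term 4 contributes 10 + 4 · 3 = 22
p(3) = ⊕ of these = min[7, 13, 15, 19, 22] = 7.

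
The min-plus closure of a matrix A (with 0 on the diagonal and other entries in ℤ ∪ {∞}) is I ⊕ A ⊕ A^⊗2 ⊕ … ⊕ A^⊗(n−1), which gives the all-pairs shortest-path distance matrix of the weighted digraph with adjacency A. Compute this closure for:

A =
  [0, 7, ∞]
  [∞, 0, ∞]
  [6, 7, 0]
Closure =
  [0, 7, ∞]
  [∞, 0, ∞]
  [6, 7, 0]

This is the Floyd-Warshall all-pairs shortest-path computation. For each intermediate vertex k = 0, 1, …, 2, update dist[i][j] ← min(dist[i][j], dist[i][k] + dist[k][j]). The final matrix gives, for each (i, j), the minimum total weight of any directed path from i to j (possibly empty when i = j).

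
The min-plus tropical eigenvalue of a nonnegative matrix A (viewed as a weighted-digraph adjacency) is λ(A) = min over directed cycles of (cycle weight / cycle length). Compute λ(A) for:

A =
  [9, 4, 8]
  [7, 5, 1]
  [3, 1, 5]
λ(A) = 1

Enumerate directed cycles and compute their means (weight / length). Sample:
  cycle 0 → 0: weight = 9, length = 1, mean = 9/1 ≈ 9.000
  cycle 1 → 1: weight = 5, length = 1, mean = 5/1 ≈ 5.000
  cycle 2 → 2: weight = 5, length = 1, mean = 5/1 ≈ 5.000
  cycle 0 → 1 → 0: weight = 11, length = 2, mean = 11/2 ≈ 5.500
  cycle 0 → 2 → 0: weight = 11, length = 2, mean = 11/2 ≈ 5.500
  cycle 1 → 0 → 1: weight = 11, length = 2, mean = 11/2 ≈ 5.500
Minimum mean = 1.000, attained e.g. along the cycle 1 → 2 → 1 with weight 2 and length 2. So λ(A) = 2/2 = 1.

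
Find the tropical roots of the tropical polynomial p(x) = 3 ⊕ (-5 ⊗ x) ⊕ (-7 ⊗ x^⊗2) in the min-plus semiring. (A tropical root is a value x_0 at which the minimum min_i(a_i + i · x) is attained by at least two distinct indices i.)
Roots: {2, 8}

Each tropical root is a break point of the lower envelope of the lines y = a_i + i · x (there are 3 lines, with slopes 0, 1, ..., 2). Only the lines that attain the minimum somewhere contribute to roots; other lines are dominated. Here the surviving (envelope) indices are i = 2, i = 1, i = 0.
Intersections between consecutive envelope lines give the roots: for adjacent envelope indices i < j the intersection is x = (a_i − a_j) / (j − i). Reading off the sorted break points: {2, 8}.
Verification: at each break x_0, at least two indices attain the minimum of min_i(a_i + i · x_0).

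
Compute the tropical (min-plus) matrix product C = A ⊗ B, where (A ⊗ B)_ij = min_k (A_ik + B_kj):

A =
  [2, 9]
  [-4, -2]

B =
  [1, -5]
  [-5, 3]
A ⊗ B =
  [3, -3]
  [-7, -9]

Apply the min-plus product entry-by-entry:
  C[0][0] = min over k of (A[0][0] + B[0][0] = 2 + 1 = 3, A[0][1] + B[1][0] = 9 + -5 = 4) = 3 (attained at k = 0)
  C[0][1] = min over k of (A[0][0] + B[0][1] = 2 + -5 = -3, A[0][1] + B[1][1] = 9 + 3 = 12) = -3 (attained at k = 0)
  C[1][0] = min over k of (A[1][0] + B[0][0] = -4 + 1 = -3, A[1][1] + B[1][0] = -2 + -5 = -7) = -7 (attained at k = 1)
  C[1][1] = min over k of (A[1][0] + B[0][1] = -4 + -5 = -9, A[1][1] + B[1][1] = -2 + 3 = 1) = -9 (attained at k = 0)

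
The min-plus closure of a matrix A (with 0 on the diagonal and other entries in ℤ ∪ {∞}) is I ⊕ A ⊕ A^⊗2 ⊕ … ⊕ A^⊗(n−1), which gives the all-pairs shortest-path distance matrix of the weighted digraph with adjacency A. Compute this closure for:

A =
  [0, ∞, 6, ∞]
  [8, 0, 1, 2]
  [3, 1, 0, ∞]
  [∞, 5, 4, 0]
Closure =
  [0, 7, 6, 9]
  [4, 0, 1, 2]
  [3, 1, 0, 3]
  [7, 5, 4, 0]

This is the Floyd-Warshall all-pairs shortest-path computation. For each intermediate vertex k = 0, 1, …, 3, update dist[i][j] ← min(dist[i][j], dist[i][k] + dist[k][j]). The final matrix gives, for each (i, j), the minimum total weight of any directed path from i to j (possibly empty when i = j).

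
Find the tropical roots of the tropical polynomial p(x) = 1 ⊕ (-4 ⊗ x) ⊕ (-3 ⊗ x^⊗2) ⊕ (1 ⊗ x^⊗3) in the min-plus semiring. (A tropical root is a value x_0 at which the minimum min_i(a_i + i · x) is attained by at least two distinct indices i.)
Roots: {-4, -1, 5}

Each tropical root is a break point of the lower envelope of the lines y = a_i + i · x (there are 4 lines, with slopes 0, 1, ..., 3). Only the lines that attain the minimum somewhere contribute to roots; other lines are dominated. Here the surviving (envelope) indices are i = 3, i = 2, i = 1, i = 0.
Intersections between consecutive envelope lines give the roots: for adjacent envelope indices i < j the intersection is x = (a_i − a_j) / (j − i). Reading off the sorted break points: {-4, -1, 5}.
Verification: at each break x_0, at least two indices attain the minimum of min_i(a_i + i · x_0).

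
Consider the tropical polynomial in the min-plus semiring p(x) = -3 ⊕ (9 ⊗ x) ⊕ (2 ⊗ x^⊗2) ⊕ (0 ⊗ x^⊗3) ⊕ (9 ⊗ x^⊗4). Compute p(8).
p(8) = -3

A tropical monomial a ⊗ x^⊗i evaluates to a + i · x. Evaluating each term at x = 8:
  Term 0 contributes -3 + 0 · 8 = -3
  Term 1 contributes 9 + 1 · 8 = 17
  Term 2 contributes 2 + 2 · 8 = 18
  Term 3 contributes 0 + 3 · 8 = 24
  Term 4 contributes 9 + 4 · 8 = 41
p(8) = ⊕ of these = min[-3, 17, 18, 24, 41] = -3.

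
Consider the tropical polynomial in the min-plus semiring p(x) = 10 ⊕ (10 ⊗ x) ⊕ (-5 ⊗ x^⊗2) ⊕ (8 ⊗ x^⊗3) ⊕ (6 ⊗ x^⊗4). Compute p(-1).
p(-1) = -7

A tropical monomial a ⊗ x^⊗i evaluates to a + i · x. Evaluating each term at x = -1:
  Term 0 contributes 10 + 0 · -1 = 10
  Term 1 contributes 10 + 1 · -1 = 9
  Term 2 contributes -5 + 2 · -1 = -7
  Term 3 contributes 8 + 3 · -1 = 5
  Term 4 contributes 6 + 4 · -1 = 2
p(-1) = ⊕ of these = min[10, 9, -7, 5, 2] = -7.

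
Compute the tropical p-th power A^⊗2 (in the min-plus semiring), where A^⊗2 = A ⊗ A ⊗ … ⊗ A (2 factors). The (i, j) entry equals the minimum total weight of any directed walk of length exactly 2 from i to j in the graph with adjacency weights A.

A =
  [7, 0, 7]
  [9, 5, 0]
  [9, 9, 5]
A^⊗2 =
  [9, 5, 0]
  [9, 9, 5]
  [14, 9, 9]

Each entry (A^⊗2)_ij equals the minimum over all length-2 walks i = v_0 → v_1 → … → v_2 = j of Σ_t A[v_t][v_{t+1}]. For example, for (i, j) = (0, 2) we minimise over 3 possible intermediate vertex sequences; the minimum is 0, attained along the walk 0 → 1 → 2.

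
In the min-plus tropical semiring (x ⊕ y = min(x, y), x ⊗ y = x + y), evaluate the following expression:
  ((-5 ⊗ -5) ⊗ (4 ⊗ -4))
((-5 ⊗ -5) ⊗ (4 ⊗ -4)) = -10

Expand innermost to outermost. Recall ⊕ takes the minimum of its arguments and ⊗ takes their sum. Working out the expression ((-5 ⊗ -5) ⊗ (4 ⊗ -4)) gives -10.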